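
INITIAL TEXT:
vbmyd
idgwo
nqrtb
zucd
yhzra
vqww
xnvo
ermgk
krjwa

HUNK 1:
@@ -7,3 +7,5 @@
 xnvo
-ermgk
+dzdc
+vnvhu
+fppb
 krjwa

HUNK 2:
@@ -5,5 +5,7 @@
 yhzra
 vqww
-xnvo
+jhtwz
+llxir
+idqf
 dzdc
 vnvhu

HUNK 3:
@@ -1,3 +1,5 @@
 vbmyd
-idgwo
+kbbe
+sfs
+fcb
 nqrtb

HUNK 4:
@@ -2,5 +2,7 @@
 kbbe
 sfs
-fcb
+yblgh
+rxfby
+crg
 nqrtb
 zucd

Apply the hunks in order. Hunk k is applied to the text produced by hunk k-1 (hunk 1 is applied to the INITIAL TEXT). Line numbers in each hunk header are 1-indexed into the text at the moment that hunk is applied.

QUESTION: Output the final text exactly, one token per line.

Answer: vbmyd
kbbe
sfs
yblgh
rxfby
crg
nqrtb
zucd
yhzra
vqww
jhtwz
llxir
idqf
dzdc
vnvhu
fppb
krjwa

Derivation:
Hunk 1: at line 7 remove [ermgk] add [dzdc,vnvhu,fppb] -> 11 lines: vbmyd idgwo nqrtb zucd yhzra vqww xnvo dzdc vnvhu fppb krjwa
Hunk 2: at line 5 remove [xnvo] add [jhtwz,llxir,idqf] -> 13 lines: vbmyd idgwo nqrtb zucd yhzra vqww jhtwz llxir idqf dzdc vnvhu fppb krjwa
Hunk 3: at line 1 remove [idgwo] add [kbbe,sfs,fcb] -> 15 lines: vbmyd kbbe sfs fcb nqrtb zucd yhzra vqww jhtwz llxir idqf dzdc vnvhu fppb krjwa
Hunk 4: at line 2 remove [fcb] add [yblgh,rxfby,crg] -> 17 lines: vbmyd kbbe sfs yblgh rxfby crg nqrtb zucd yhzra vqww jhtwz llxir idqf dzdc vnvhu fppb krjwa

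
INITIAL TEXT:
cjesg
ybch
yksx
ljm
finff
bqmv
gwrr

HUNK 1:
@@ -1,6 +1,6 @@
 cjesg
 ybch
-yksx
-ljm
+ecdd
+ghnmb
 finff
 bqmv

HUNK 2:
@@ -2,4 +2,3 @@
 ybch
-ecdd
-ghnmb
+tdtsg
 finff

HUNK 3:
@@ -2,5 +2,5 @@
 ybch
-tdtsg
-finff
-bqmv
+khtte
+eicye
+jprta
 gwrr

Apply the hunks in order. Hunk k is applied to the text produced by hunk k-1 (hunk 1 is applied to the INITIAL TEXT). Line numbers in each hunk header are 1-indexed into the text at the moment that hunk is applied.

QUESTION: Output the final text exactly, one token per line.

Hunk 1: at line 1 remove [yksx,ljm] add [ecdd,ghnmb] -> 7 lines: cjesg ybch ecdd ghnmb finff bqmv gwrr
Hunk 2: at line 2 remove [ecdd,ghnmb] add [tdtsg] -> 6 lines: cjesg ybch tdtsg finff bqmv gwrr
Hunk 3: at line 2 remove [tdtsg,finff,bqmv] add [khtte,eicye,jprta] -> 6 lines: cjesg ybch khtte eicye jprta gwrr

Answer: cjesg
ybch
khtte
eicye
jprta
gwrr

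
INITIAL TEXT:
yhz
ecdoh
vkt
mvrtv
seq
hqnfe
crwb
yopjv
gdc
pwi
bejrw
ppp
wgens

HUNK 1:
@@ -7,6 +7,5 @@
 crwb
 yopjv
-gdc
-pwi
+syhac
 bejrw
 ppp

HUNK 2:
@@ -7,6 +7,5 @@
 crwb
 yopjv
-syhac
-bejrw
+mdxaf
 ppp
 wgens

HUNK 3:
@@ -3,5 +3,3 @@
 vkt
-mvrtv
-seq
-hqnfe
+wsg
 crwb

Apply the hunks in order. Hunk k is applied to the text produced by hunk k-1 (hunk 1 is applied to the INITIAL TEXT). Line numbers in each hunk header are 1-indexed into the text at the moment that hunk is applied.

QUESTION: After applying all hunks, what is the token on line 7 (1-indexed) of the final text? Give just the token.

Hunk 1: at line 7 remove [gdc,pwi] add [syhac] -> 12 lines: yhz ecdoh vkt mvrtv seq hqnfe crwb yopjv syhac bejrw ppp wgens
Hunk 2: at line 7 remove [syhac,bejrw] add [mdxaf] -> 11 lines: yhz ecdoh vkt mvrtv seq hqnfe crwb yopjv mdxaf ppp wgens
Hunk 3: at line 3 remove [mvrtv,seq,hqnfe] add [wsg] -> 9 lines: yhz ecdoh vkt wsg crwb yopjv mdxaf ppp wgens
Final line 7: mdxaf

Answer: mdxaf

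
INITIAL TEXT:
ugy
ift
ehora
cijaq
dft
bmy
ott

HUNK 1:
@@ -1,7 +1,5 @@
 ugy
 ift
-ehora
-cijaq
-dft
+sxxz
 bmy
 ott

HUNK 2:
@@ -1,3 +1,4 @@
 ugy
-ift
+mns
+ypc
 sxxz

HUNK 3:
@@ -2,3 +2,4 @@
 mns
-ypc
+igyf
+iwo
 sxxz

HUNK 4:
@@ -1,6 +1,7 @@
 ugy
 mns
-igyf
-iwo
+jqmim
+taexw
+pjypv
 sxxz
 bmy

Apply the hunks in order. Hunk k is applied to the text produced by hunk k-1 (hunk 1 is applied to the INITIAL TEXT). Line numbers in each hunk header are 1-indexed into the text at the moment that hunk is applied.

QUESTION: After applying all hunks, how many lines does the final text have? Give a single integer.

Answer: 8

Derivation:
Hunk 1: at line 1 remove [ehora,cijaq,dft] add [sxxz] -> 5 lines: ugy ift sxxz bmy ott
Hunk 2: at line 1 remove [ift] add [mns,ypc] -> 6 lines: ugy mns ypc sxxz bmy ott
Hunk 3: at line 2 remove [ypc] add [igyf,iwo] -> 7 lines: ugy mns igyf iwo sxxz bmy ott
Hunk 4: at line 1 remove [igyf,iwo] add [jqmim,taexw,pjypv] -> 8 lines: ugy mns jqmim taexw pjypv sxxz bmy ott
Final line count: 8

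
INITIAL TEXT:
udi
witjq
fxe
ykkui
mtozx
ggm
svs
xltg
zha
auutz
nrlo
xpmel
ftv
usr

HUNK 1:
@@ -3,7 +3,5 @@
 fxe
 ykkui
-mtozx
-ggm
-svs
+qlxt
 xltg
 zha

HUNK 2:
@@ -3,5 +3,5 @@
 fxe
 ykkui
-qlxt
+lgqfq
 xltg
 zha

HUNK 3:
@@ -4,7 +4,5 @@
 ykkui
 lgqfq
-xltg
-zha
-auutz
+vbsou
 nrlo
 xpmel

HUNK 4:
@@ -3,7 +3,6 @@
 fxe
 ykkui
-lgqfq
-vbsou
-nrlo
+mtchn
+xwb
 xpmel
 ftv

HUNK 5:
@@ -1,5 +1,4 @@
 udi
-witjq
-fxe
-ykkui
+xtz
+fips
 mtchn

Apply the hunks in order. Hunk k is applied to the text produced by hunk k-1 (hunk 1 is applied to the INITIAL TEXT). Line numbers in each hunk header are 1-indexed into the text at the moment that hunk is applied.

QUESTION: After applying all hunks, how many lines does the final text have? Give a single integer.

Hunk 1: at line 3 remove [mtozx,ggm,svs] add [qlxt] -> 12 lines: udi witjq fxe ykkui qlxt xltg zha auutz nrlo xpmel ftv usr
Hunk 2: at line 3 remove [qlxt] add [lgqfq] -> 12 lines: udi witjq fxe ykkui lgqfq xltg zha auutz nrlo xpmel ftv usr
Hunk 3: at line 4 remove [xltg,zha,auutz] add [vbsou] -> 10 lines: udi witjq fxe ykkui lgqfq vbsou nrlo xpmel ftv usr
Hunk 4: at line 3 remove [lgqfq,vbsou,nrlo] add [mtchn,xwb] -> 9 lines: udi witjq fxe ykkui mtchn xwb xpmel ftv usr
Hunk 5: at line 1 remove [witjq,fxe,ykkui] add [xtz,fips] -> 8 lines: udi xtz fips mtchn xwb xpmel ftv usr
Final line count: 8

Answer: 8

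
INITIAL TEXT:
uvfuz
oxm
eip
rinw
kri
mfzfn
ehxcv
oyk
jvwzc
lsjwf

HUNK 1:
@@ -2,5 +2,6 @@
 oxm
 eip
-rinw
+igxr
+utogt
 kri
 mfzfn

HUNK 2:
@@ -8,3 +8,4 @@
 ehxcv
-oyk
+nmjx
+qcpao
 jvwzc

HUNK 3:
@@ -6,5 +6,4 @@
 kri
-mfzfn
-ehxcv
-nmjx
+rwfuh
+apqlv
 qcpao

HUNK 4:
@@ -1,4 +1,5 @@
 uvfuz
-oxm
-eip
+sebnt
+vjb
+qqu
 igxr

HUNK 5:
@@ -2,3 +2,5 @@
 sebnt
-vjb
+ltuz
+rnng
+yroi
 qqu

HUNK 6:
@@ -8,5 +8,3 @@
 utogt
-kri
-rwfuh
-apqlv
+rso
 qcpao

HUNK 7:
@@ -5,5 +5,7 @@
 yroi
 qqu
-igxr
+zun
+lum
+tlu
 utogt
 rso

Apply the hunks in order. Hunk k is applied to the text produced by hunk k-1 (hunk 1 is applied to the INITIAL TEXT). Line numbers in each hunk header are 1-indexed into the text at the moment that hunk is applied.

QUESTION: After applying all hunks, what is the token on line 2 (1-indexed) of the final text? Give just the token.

Answer: sebnt

Derivation:
Hunk 1: at line 2 remove [rinw] add [igxr,utogt] -> 11 lines: uvfuz oxm eip igxr utogt kri mfzfn ehxcv oyk jvwzc lsjwf
Hunk 2: at line 8 remove [oyk] add [nmjx,qcpao] -> 12 lines: uvfuz oxm eip igxr utogt kri mfzfn ehxcv nmjx qcpao jvwzc lsjwf
Hunk 3: at line 6 remove [mfzfn,ehxcv,nmjx] add [rwfuh,apqlv] -> 11 lines: uvfuz oxm eip igxr utogt kri rwfuh apqlv qcpao jvwzc lsjwf
Hunk 4: at line 1 remove [oxm,eip] add [sebnt,vjb,qqu] -> 12 lines: uvfuz sebnt vjb qqu igxr utogt kri rwfuh apqlv qcpao jvwzc lsjwf
Hunk 5: at line 2 remove [vjb] add [ltuz,rnng,yroi] -> 14 lines: uvfuz sebnt ltuz rnng yroi qqu igxr utogt kri rwfuh apqlv qcpao jvwzc lsjwf
Hunk 6: at line 8 remove [kri,rwfuh,apqlv] add [rso] -> 12 lines: uvfuz sebnt ltuz rnng yroi qqu igxr utogt rso qcpao jvwzc lsjwf
Hunk 7: at line 5 remove [igxr] add [zun,lum,tlu] -> 14 lines: uvfuz sebnt ltuz rnng yroi qqu zun lum tlu utogt rso qcpao jvwzc lsjwf
Final line 2: sebnt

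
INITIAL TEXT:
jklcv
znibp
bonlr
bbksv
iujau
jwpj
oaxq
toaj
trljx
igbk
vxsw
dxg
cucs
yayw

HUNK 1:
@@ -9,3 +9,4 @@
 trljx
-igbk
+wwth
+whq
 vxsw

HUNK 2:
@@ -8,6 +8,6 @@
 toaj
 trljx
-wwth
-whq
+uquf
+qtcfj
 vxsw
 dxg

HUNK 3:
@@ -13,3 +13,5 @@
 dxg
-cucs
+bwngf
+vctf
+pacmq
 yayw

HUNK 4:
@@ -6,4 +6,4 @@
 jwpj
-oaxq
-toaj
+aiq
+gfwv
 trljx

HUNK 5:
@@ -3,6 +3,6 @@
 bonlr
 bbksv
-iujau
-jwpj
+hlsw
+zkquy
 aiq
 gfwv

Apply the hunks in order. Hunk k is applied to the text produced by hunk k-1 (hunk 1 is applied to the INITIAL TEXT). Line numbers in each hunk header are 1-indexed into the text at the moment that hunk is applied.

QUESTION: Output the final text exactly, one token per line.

Hunk 1: at line 9 remove [igbk] add [wwth,whq] -> 15 lines: jklcv znibp bonlr bbksv iujau jwpj oaxq toaj trljx wwth whq vxsw dxg cucs yayw
Hunk 2: at line 8 remove [wwth,whq] add [uquf,qtcfj] -> 15 lines: jklcv znibp bonlr bbksv iujau jwpj oaxq toaj trljx uquf qtcfj vxsw dxg cucs yayw
Hunk 3: at line 13 remove [cucs] add [bwngf,vctf,pacmq] -> 17 lines: jklcv znibp bonlr bbksv iujau jwpj oaxq toaj trljx uquf qtcfj vxsw dxg bwngf vctf pacmq yayw
Hunk 4: at line 6 remove [oaxq,toaj] add [aiq,gfwv] -> 17 lines: jklcv znibp bonlr bbksv iujau jwpj aiq gfwv trljx uquf qtcfj vxsw dxg bwngf vctf pacmq yayw
Hunk 5: at line 3 remove [iujau,jwpj] add [hlsw,zkquy] -> 17 lines: jklcv znibp bonlr bbksv hlsw zkquy aiq gfwv trljx uquf qtcfj vxsw dxg bwngf vctf pacmq yayw

Answer: jklcv
znibp
bonlr
bbksv
hlsw
zkquy
aiq
gfwv
trljx
uquf
qtcfj
vxsw
dxg
bwngf
vctf
pacmq
yayw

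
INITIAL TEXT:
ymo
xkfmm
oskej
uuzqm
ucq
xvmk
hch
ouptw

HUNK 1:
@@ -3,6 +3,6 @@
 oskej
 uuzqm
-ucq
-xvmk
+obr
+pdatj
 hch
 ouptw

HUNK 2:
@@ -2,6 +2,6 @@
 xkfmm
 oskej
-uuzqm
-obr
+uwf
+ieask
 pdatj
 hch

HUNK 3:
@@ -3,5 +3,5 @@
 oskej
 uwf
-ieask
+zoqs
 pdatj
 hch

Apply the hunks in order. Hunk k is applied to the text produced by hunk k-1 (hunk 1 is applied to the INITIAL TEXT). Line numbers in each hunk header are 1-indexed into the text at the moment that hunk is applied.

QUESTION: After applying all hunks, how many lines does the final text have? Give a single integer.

Answer: 8

Derivation:
Hunk 1: at line 3 remove [ucq,xvmk] add [obr,pdatj] -> 8 lines: ymo xkfmm oskej uuzqm obr pdatj hch ouptw
Hunk 2: at line 2 remove [uuzqm,obr] add [uwf,ieask] -> 8 lines: ymo xkfmm oskej uwf ieask pdatj hch ouptw
Hunk 3: at line 3 remove [ieask] add [zoqs] -> 8 lines: ymo xkfmm oskej uwf zoqs pdatj hch ouptw
Final line count: 8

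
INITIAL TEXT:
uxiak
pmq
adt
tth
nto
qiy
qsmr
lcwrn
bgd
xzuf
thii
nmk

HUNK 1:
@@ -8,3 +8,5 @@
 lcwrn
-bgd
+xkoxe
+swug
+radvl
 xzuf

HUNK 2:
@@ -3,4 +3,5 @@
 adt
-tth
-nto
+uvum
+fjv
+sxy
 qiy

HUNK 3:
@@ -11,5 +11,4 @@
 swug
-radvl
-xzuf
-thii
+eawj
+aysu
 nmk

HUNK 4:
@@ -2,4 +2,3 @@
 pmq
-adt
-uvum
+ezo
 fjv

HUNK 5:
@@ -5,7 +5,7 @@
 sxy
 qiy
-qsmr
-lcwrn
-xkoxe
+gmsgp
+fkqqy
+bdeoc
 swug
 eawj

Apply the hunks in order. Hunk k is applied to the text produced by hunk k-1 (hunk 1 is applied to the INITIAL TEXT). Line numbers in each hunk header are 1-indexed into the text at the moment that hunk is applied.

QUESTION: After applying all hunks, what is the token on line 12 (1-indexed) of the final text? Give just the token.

Answer: aysu

Derivation:
Hunk 1: at line 8 remove [bgd] add [xkoxe,swug,radvl] -> 14 lines: uxiak pmq adt tth nto qiy qsmr lcwrn xkoxe swug radvl xzuf thii nmk
Hunk 2: at line 3 remove [tth,nto] add [uvum,fjv,sxy] -> 15 lines: uxiak pmq adt uvum fjv sxy qiy qsmr lcwrn xkoxe swug radvl xzuf thii nmk
Hunk 3: at line 11 remove [radvl,xzuf,thii] add [eawj,aysu] -> 14 lines: uxiak pmq adt uvum fjv sxy qiy qsmr lcwrn xkoxe swug eawj aysu nmk
Hunk 4: at line 2 remove [adt,uvum] add [ezo] -> 13 lines: uxiak pmq ezo fjv sxy qiy qsmr lcwrn xkoxe swug eawj aysu nmk
Hunk 5: at line 5 remove [qsmr,lcwrn,xkoxe] add [gmsgp,fkqqy,bdeoc] -> 13 lines: uxiak pmq ezo fjv sxy qiy gmsgp fkqqy bdeoc swug eawj aysu nmk
Final line 12: aysu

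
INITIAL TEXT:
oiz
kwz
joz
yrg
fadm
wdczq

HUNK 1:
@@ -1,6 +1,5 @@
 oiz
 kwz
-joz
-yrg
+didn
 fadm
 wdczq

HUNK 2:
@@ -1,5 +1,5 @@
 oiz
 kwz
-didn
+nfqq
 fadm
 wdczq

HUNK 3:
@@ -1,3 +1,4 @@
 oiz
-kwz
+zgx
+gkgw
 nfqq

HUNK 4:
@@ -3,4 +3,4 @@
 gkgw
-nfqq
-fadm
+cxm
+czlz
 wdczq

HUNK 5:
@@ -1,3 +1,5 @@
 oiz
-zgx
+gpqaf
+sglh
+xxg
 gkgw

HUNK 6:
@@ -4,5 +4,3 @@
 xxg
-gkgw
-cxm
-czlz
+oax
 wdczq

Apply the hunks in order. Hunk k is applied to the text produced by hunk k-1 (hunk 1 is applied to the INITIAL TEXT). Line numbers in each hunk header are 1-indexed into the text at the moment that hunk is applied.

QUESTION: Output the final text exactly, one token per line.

Hunk 1: at line 1 remove [joz,yrg] add [didn] -> 5 lines: oiz kwz didn fadm wdczq
Hunk 2: at line 1 remove [didn] add [nfqq] -> 5 lines: oiz kwz nfqq fadm wdczq
Hunk 3: at line 1 remove [kwz] add [zgx,gkgw] -> 6 lines: oiz zgx gkgw nfqq fadm wdczq
Hunk 4: at line 3 remove [nfqq,fadm] add [cxm,czlz] -> 6 lines: oiz zgx gkgw cxm czlz wdczq
Hunk 5: at line 1 remove [zgx] add [gpqaf,sglh,xxg] -> 8 lines: oiz gpqaf sglh xxg gkgw cxm czlz wdczq
Hunk 6: at line 4 remove [gkgw,cxm,czlz] add [oax] -> 6 lines: oiz gpqaf sglh xxg oax wdczq

Answer: oiz
gpqaf
sglh
xxg
oax
wdczq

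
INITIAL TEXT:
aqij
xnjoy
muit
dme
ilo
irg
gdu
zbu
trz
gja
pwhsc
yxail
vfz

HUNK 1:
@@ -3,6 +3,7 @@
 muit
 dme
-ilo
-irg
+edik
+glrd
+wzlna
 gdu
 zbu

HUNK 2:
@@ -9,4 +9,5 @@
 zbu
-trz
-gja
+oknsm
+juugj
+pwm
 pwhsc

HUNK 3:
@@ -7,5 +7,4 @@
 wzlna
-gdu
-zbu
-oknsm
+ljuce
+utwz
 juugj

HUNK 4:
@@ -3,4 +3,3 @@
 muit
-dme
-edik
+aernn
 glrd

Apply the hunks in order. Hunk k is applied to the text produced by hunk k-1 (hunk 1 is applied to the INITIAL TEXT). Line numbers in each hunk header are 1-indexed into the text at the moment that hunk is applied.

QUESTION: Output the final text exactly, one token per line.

Answer: aqij
xnjoy
muit
aernn
glrd
wzlna
ljuce
utwz
juugj
pwm
pwhsc
yxail
vfz

Derivation:
Hunk 1: at line 3 remove [ilo,irg] add [edik,glrd,wzlna] -> 14 lines: aqij xnjoy muit dme edik glrd wzlna gdu zbu trz gja pwhsc yxail vfz
Hunk 2: at line 9 remove [trz,gja] add [oknsm,juugj,pwm] -> 15 lines: aqij xnjoy muit dme edik glrd wzlna gdu zbu oknsm juugj pwm pwhsc yxail vfz
Hunk 3: at line 7 remove [gdu,zbu,oknsm] add [ljuce,utwz] -> 14 lines: aqij xnjoy muit dme edik glrd wzlna ljuce utwz juugj pwm pwhsc yxail vfz
Hunk 4: at line 3 remove [dme,edik] add [aernn] -> 13 lines: aqij xnjoy muit aernn glrd wzlna ljuce utwz juugj pwm pwhsc yxail vfz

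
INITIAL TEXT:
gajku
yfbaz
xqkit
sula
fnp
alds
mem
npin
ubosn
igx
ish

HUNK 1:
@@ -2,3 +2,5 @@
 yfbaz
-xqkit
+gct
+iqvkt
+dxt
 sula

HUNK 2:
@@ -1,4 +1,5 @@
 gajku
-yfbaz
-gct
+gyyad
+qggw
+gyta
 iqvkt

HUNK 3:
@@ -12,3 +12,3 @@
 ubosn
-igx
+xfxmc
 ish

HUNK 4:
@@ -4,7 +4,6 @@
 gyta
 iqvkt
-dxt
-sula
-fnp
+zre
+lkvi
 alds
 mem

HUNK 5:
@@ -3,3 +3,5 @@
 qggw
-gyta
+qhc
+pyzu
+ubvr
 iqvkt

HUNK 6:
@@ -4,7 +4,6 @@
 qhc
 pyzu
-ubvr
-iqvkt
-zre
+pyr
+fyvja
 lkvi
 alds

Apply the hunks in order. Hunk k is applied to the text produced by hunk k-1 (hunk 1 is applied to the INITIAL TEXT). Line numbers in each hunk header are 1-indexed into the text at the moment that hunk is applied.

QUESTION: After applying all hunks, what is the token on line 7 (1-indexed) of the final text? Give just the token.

Hunk 1: at line 2 remove [xqkit] add [gct,iqvkt,dxt] -> 13 lines: gajku yfbaz gct iqvkt dxt sula fnp alds mem npin ubosn igx ish
Hunk 2: at line 1 remove [yfbaz,gct] add [gyyad,qggw,gyta] -> 14 lines: gajku gyyad qggw gyta iqvkt dxt sula fnp alds mem npin ubosn igx ish
Hunk 3: at line 12 remove [igx] add [xfxmc] -> 14 lines: gajku gyyad qggw gyta iqvkt dxt sula fnp alds mem npin ubosn xfxmc ish
Hunk 4: at line 4 remove [dxt,sula,fnp] add [zre,lkvi] -> 13 lines: gajku gyyad qggw gyta iqvkt zre lkvi alds mem npin ubosn xfxmc ish
Hunk 5: at line 3 remove [gyta] add [qhc,pyzu,ubvr] -> 15 lines: gajku gyyad qggw qhc pyzu ubvr iqvkt zre lkvi alds mem npin ubosn xfxmc ish
Hunk 6: at line 4 remove [ubvr,iqvkt,zre] add [pyr,fyvja] -> 14 lines: gajku gyyad qggw qhc pyzu pyr fyvja lkvi alds mem npin ubosn xfxmc ish
Final line 7: fyvja

Answer: fyvja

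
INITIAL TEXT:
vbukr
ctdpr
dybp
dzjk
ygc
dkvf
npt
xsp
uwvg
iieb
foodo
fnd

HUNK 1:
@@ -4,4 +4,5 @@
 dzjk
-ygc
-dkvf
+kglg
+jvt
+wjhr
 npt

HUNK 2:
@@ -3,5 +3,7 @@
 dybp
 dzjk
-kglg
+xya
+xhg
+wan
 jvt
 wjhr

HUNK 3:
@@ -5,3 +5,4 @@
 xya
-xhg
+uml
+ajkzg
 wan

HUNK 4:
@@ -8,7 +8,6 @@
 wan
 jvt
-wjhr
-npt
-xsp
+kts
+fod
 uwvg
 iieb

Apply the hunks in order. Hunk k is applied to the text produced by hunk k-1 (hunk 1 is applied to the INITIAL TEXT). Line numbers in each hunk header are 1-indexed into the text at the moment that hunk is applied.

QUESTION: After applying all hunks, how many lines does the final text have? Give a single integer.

Answer: 15

Derivation:
Hunk 1: at line 4 remove [ygc,dkvf] add [kglg,jvt,wjhr] -> 13 lines: vbukr ctdpr dybp dzjk kglg jvt wjhr npt xsp uwvg iieb foodo fnd
Hunk 2: at line 3 remove [kglg] add [xya,xhg,wan] -> 15 lines: vbukr ctdpr dybp dzjk xya xhg wan jvt wjhr npt xsp uwvg iieb foodo fnd
Hunk 3: at line 5 remove [xhg] add [uml,ajkzg] -> 16 lines: vbukr ctdpr dybp dzjk xya uml ajkzg wan jvt wjhr npt xsp uwvg iieb foodo fnd
Hunk 4: at line 8 remove [wjhr,npt,xsp] add [kts,fod] -> 15 lines: vbukr ctdpr dybp dzjk xya uml ajkzg wan jvt kts fod uwvg iieb foodo fnd
Final line count: 15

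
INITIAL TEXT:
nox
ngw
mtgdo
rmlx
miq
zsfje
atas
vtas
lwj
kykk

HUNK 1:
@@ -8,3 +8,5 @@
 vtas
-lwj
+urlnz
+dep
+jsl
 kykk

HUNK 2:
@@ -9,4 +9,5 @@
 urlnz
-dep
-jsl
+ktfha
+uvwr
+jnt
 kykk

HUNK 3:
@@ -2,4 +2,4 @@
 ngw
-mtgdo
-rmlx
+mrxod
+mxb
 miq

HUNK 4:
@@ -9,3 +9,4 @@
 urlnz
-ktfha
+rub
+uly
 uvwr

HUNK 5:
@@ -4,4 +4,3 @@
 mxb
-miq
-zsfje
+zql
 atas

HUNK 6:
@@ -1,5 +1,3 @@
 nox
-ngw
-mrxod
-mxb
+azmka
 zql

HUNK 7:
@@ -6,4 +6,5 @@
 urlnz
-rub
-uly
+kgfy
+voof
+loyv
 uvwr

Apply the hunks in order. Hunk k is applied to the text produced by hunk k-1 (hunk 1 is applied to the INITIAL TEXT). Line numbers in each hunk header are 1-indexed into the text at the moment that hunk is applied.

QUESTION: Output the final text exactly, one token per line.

Hunk 1: at line 8 remove [lwj] add [urlnz,dep,jsl] -> 12 lines: nox ngw mtgdo rmlx miq zsfje atas vtas urlnz dep jsl kykk
Hunk 2: at line 9 remove [dep,jsl] add [ktfha,uvwr,jnt] -> 13 lines: nox ngw mtgdo rmlx miq zsfje atas vtas urlnz ktfha uvwr jnt kykk
Hunk 3: at line 2 remove [mtgdo,rmlx] add [mrxod,mxb] -> 13 lines: nox ngw mrxod mxb miq zsfje atas vtas urlnz ktfha uvwr jnt kykk
Hunk 4: at line 9 remove [ktfha] add [rub,uly] -> 14 lines: nox ngw mrxod mxb miq zsfje atas vtas urlnz rub uly uvwr jnt kykk
Hunk 5: at line 4 remove [miq,zsfje] add [zql] -> 13 lines: nox ngw mrxod mxb zql atas vtas urlnz rub uly uvwr jnt kykk
Hunk 6: at line 1 remove [ngw,mrxod,mxb] add [azmka] -> 11 lines: nox azmka zql atas vtas urlnz rub uly uvwr jnt kykk
Hunk 7: at line 6 remove [rub,uly] add [kgfy,voof,loyv] -> 12 lines: nox azmka zql atas vtas urlnz kgfy voof loyv uvwr jnt kykk

Answer: nox
azmka
zql
atas
vtas
urlnz
kgfy
voof
loyv
uvwr
jnt
kykk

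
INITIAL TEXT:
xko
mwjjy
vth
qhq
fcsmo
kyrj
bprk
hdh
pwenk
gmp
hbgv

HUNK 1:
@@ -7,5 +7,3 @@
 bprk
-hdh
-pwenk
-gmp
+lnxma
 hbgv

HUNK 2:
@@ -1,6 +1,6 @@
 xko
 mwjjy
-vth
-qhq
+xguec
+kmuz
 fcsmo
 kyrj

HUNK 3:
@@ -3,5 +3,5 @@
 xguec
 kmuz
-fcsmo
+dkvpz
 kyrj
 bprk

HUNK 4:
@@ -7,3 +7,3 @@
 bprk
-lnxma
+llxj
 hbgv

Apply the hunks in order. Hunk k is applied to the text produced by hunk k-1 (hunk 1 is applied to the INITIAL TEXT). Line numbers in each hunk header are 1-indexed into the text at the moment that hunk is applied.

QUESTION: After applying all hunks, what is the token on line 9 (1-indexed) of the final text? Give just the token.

Hunk 1: at line 7 remove [hdh,pwenk,gmp] add [lnxma] -> 9 lines: xko mwjjy vth qhq fcsmo kyrj bprk lnxma hbgv
Hunk 2: at line 1 remove [vth,qhq] add [xguec,kmuz] -> 9 lines: xko mwjjy xguec kmuz fcsmo kyrj bprk lnxma hbgv
Hunk 3: at line 3 remove [fcsmo] add [dkvpz] -> 9 lines: xko mwjjy xguec kmuz dkvpz kyrj bprk lnxma hbgv
Hunk 4: at line 7 remove [lnxma] add [llxj] -> 9 lines: xko mwjjy xguec kmuz dkvpz kyrj bprk llxj hbgv
Final line 9: hbgv

Answer: hbgv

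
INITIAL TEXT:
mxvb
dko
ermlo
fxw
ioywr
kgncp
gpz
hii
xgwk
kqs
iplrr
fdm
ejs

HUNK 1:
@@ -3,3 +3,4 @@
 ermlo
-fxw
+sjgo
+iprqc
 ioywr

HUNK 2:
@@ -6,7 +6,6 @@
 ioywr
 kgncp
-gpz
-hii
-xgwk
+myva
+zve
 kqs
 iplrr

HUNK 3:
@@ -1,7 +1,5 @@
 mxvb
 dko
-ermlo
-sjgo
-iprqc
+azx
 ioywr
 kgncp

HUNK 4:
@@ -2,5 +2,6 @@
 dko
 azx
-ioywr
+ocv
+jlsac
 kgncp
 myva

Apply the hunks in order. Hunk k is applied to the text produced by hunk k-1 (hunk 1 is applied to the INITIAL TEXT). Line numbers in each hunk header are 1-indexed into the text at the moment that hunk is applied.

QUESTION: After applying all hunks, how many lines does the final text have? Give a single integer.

Answer: 12

Derivation:
Hunk 1: at line 3 remove [fxw] add [sjgo,iprqc] -> 14 lines: mxvb dko ermlo sjgo iprqc ioywr kgncp gpz hii xgwk kqs iplrr fdm ejs
Hunk 2: at line 6 remove [gpz,hii,xgwk] add [myva,zve] -> 13 lines: mxvb dko ermlo sjgo iprqc ioywr kgncp myva zve kqs iplrr fdm ejs
Hunk 3: at line 1 remove [ermlo,sjgo,iprqc] add [azx] -> 11 lines: mxvb dko azx ioywr kgncp myva zve kqs iplrr fdm ejs
Hunk 4: at line 2 remove [ioywr] add [ocv,jlsac] -> 12 lines: mxvb dko azx ocv jlsac kgncp myva zve kqs iplrr fdm ejs
Final line count: 12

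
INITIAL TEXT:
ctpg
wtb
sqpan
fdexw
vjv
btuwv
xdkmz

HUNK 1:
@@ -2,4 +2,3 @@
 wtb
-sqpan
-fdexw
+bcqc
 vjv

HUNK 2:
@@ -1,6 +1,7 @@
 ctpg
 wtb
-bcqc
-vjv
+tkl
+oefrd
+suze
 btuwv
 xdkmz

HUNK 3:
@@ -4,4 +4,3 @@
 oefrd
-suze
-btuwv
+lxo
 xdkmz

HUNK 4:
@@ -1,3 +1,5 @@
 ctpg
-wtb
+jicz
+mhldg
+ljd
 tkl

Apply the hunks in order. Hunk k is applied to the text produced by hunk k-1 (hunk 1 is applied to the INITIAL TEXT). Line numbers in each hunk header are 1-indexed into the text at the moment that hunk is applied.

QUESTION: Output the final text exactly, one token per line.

Hunk 1: at line 2 remove [sqpan,fdexw] add [bcqc] -> 6 lines: ctpg wtb bcqc vjv btuwv xdkmz
Hunk 2: at line 1 remove [bcqc,vjv] add [tkl,oefrd,suze] -> 7 lines: ctpg wtb tkl oefrd suze btuwv xdkmz
Hunk 3: at line 4 remove [suze,btuwv] add [lxo] -> 6 lines: ctpg wtb tkl oefrd lxo xdkmz
Hunk 4: at line 1 remove [wtb] add [jicz,mhldg,ljd] -> 8 lines: ctpg jicz mhldg ljd tkl oefrd lxo xdkmz

Answer: ctpg
jicz
mhldg
ljd
tkl
oefrd
lxo
xdkmz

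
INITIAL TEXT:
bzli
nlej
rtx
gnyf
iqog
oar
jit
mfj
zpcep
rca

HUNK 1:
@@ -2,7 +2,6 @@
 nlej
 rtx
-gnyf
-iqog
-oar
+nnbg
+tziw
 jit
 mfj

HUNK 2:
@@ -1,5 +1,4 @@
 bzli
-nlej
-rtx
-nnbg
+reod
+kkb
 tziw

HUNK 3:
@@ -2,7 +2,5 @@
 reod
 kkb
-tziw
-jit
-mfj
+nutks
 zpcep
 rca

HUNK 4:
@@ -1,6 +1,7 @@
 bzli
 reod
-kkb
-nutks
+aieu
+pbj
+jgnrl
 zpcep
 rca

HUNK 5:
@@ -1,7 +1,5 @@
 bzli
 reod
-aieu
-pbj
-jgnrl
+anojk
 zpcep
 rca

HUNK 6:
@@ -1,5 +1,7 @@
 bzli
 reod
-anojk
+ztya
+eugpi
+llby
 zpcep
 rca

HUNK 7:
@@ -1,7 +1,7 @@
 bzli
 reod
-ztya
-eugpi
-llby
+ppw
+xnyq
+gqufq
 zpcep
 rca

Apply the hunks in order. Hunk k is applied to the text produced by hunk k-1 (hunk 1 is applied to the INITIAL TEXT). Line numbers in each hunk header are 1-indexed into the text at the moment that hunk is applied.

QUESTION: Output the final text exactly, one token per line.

Answer: bzli
reod
ppw
xnyq
gqufq
zpcep
rca

Derivation:
Hunk 1: at line 2 remove [gnyf,iqog,oar] add [nnbg,tziw] -> 9 lines: bzli nlej rtx nnbg tziw jit mfj zpcep rca
Hunk 2: at line 1 remove [nlej,rtx,nnbg] add [reod,kkb] -> 8 lines: bzli reod kkb tziw jit mfj zpcep rca
Hunk 3: at line 2 remove [tziw,jit,mfj] add [nutks] -> 6 lines: bzli reod kkb nutks zpcep rca
Hunk 4: at line 1 remove [kkb,nutks] add [aieu,pbj,jgnrl] -> 7 lines: bzli reod aieu pbj jgnrl zpcep rca
Hunk 5: at line 1 remove [aieu,pbj,jgnrl] add [anojk] -> 5 lines: bzli reod anojk zpcep rca
Hunk 6: at line 1 remove [anojk] add [ztya,eugpi,llby] -> 7 lines: bzli reod ztya eugpi llby zpcep rca
Hunk 7: at line 1 remove [ztya,eugpi,llby] add [ppw,xnyq,gqufq] -> 7 lines: bzli reod ppw xnyq gqufq zpcep rca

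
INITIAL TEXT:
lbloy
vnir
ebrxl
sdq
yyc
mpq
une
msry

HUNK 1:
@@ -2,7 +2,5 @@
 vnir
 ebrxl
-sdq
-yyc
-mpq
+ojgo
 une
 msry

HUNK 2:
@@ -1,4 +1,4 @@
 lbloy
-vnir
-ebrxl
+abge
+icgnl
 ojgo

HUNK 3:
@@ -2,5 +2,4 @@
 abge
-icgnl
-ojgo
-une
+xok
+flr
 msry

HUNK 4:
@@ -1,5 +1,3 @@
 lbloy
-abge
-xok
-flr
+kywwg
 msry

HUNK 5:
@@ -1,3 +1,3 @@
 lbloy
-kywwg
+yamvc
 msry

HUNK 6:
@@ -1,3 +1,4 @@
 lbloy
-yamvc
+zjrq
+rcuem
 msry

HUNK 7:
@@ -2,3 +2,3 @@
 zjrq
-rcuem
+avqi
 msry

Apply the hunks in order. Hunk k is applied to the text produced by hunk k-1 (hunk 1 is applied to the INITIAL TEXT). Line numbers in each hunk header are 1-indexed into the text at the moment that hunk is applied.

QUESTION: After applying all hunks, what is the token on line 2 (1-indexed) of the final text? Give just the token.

Hunk 1: at line 2 remove [sdq,yyc,mpq] add [ojgo] -> 6 lines: lbloy vnir ebrxl ojgo une msry
Hunk 2: at line 1 remove [vnir,ebrxl] add [abge,icgnl] -> 6 lines: lbloy abge icgnl ojgo une msry
Hunk 3: at line 2 remove [icgnl,ojgo,une] add [xok,flr] -> 5 lines: lbloy abge xok flr msry
Hunk 4: at line 1 remove [abge,xok,flr] add [kywwg] -> 3 lines: lbloy kywwg msry
Hunk 5: at line 1 remove [kywwg] add [yamvc] -> 3 lines: lbloy yamvc msry
Hunk 6: at line 1 remove [yamvc] add [zjrq,rcuem] -> 4 lines: lbloy zjrq rcuem msry
Hunk 7: at line 2 remove [rcuem] add [avqi] -> 4 lines: lbloy zjrq avqi msry
Final line 2: zjrq

Answer: zjrq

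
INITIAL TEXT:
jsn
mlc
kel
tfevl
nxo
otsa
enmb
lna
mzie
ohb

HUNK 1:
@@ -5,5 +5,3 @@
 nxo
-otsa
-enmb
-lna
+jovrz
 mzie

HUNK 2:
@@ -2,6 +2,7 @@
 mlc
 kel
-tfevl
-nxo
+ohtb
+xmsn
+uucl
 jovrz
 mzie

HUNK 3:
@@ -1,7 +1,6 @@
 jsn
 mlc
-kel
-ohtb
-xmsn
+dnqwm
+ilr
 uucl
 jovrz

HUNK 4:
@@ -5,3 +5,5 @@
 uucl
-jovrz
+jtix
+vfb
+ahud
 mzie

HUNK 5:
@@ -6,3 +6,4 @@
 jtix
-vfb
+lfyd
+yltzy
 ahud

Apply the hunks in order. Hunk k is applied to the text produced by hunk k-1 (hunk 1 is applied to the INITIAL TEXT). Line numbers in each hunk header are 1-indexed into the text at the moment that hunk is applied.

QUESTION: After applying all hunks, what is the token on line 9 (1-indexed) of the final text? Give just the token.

Hunk 1: at line 5 remove [otsa,enmb,lna] add [jovrz] -> 8 lines: jsn mlc kel tfevl nxo jovrz mzie ohb
Hunk 2: at line 2 remove [tfevl,nxo] add [ohtb,xmsn,uucl] -> 9 lines: jsn mlc kel ohtb xmsn uucl jovrz mzie ohb
Hunk 3: at line 1 remove [kel,ohtb,xmsn] add [dnqwm,ilr] -> 8 lines: jsn mlc dnqwm ilr uucl jovrz mzie ohb
Hunk 4: at line 5 remove [jovrz] add [jtix,vfb,ahud] -> 10 lines: jsn mlc dnqwm ilr uucl jtix vfb ahud mzie ohb
Hunk 5: at line 6 remove [vfb] add [lfyd,yltzy] -> 11 lines: jsn mlc dnqwm ilr uucl jtix lfyd yltzy ahud mzie ohb
Final line 9: ahud

Answer: ahud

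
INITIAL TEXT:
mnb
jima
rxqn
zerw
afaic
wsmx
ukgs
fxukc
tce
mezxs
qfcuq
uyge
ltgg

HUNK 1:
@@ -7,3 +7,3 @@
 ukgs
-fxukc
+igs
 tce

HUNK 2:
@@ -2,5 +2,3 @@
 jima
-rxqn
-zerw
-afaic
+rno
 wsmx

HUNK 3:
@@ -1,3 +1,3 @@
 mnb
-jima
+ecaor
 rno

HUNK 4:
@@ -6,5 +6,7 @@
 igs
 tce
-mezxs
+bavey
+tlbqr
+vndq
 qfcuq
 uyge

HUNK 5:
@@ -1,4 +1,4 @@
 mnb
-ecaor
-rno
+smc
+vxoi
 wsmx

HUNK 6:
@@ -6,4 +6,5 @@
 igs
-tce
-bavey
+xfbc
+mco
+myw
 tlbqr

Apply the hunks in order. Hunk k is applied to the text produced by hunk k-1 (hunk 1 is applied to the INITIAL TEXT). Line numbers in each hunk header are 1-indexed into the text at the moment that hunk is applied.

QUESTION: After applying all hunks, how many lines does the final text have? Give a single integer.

Answer: 14

Derivation:
Hunk 1: at line 7 remove [fxukc] add [igs] -> 13 lines: mnb jima rxqn zerw afaic wsmx ukgs igs tce mezxs qfcuq uyge ltgg
Hunk 2: at line 2 remove [rxqn,zerw,afaic] add [rno] -> 11 lines: mnb jima rno wsmx ukgs igs tce mezxs qfcuq uyge ltgg
Hunk 3: at line 1 remove [jima] add [ecaor] -> 11 lines: mnb ecaor rno wsmx ukgs igs tce mezxs qfcuq uyge ltgg
Hunk 4: at line 6 remove [mezxs] add [bavey,tlbqr,vndq] -> 13 lines: mnb ecaor rno wsmx ukgs igs tce bavey tlbqr vndq qfcuq uyge ltgg
Hunk 5: at line 1 remove [ecaor,rno] add [smc,vxoi] -> 13 lines: mnb smc vxoi wsmx ukgs igs tce bavey tlbqr vndq qfcuq uyge ltgg
Hunk 6: at line 6 remove [tce,bavey] add [xfbc,mco,myw] -> 14 lines: mnb smc vxoi wsmx ukgs igs xfbc mco myw tlbqr vndq qfcuq uyge ltgg
Final line count: 14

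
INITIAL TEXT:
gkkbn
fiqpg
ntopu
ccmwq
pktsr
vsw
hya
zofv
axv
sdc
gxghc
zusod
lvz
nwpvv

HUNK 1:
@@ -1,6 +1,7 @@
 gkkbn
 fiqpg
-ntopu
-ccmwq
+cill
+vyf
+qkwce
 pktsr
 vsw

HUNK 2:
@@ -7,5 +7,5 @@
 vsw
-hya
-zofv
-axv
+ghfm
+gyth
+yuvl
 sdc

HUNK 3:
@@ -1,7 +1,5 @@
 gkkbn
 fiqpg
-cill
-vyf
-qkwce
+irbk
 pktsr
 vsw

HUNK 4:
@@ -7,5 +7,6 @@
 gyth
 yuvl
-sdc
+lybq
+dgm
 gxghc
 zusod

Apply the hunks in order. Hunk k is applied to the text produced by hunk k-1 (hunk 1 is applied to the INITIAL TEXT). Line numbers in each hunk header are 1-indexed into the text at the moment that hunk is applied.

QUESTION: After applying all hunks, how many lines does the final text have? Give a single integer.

Answer: 14

Derivation:
Hunk 1: at line 1 remove [ntopu,ccmwq] add [cill,vyf,qkwce] -> 15 lines: gkkbn fiqpg cill vyf qkwce pktsr vsw hya zofv axv sdc gxghc zusod lvz nwpvv
Hunk 2: at line 7 remove [hya,zofv,axv] add [ghfm,gyth,yuvl] -> 15 lines: gkkbn fiqpg cill vyf qkwce pktsr vsw ghfm gyth yuvl sdc gxghc zusod lvz nwpvv
Hunk 3: at line 1 remove [cill,vyf,qkwce] add [irbk] -> 13 lines: gkkbn fiqpg irbk pktsr vsw ghfm gyth yuvl sdc gxghc zusod lvz nwpvv
Hunk 4: at line 7 remove [sdc] add [lybq,dgm] -> 14 lines: gkkbn fiqpg irbk pktsr vsw ghfm gyth yuvl lybq dgm gxghc zusod lvz nwpvv
Final line count: 14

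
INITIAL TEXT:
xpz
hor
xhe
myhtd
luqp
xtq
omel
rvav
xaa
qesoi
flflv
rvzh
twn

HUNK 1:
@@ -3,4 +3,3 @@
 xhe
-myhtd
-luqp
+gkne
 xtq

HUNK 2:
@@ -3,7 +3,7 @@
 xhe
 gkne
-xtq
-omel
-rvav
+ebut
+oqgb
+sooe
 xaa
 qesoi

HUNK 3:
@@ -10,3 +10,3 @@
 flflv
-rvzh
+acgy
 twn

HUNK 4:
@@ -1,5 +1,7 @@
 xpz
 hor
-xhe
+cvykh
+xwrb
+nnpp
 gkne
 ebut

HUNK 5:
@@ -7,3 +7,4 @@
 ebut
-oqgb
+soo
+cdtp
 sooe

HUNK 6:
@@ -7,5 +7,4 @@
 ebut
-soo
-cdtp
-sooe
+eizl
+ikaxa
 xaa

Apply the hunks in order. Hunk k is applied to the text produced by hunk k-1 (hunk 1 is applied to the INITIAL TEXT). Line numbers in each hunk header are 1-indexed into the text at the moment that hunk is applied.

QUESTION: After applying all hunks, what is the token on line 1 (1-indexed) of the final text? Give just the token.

Hunk 1: at line 3 remove [myhtd,luqp] add [gkne] -> 12 lines: xpz hor xhe gkne xtq omel rvav xaa qesoi flflv rvzh twn
Hunk 2: at line 3 remove [xtq,omel,rvav] add [ebut,oqgb,sooe] -> 12 lines: xpz hor xhe gkne ebut oqgb sooe xaa qesoi flflv rvzh twn
Hunk 3: at line 10 remove [rvzh] add [acgy] -> 12 lines: xpz hor xhe gkne ebut oqgb sooe xaa qesoi flflv acgy twn
Hunk 4: at line 1 remove [xhe] add [cvykh,xwrb,nnpp] -> 14 lines: xpz hor cvykh xwrb nnpp gkne ebut oqgb sooe xaa qesoi flflv acgy twn
Hunk 5: at line 7 remove [oqgb] add [soo,cdtp] -> 15 lines: xpz hor cvykh xwrb nnpp gkne ebut soo cdtp sooe xaa qesoi flflv acgy twn
Hunk 6: at line 7 remove [soo,cdtp,sooe] add [eizl,ikaxa] -> 14 lines: xpz hor cvykh xwrb nnpp gkne ebut eizl ikaxa xaa qesoi flflv acgy twn
Final line 1: xpz

Answer: xpz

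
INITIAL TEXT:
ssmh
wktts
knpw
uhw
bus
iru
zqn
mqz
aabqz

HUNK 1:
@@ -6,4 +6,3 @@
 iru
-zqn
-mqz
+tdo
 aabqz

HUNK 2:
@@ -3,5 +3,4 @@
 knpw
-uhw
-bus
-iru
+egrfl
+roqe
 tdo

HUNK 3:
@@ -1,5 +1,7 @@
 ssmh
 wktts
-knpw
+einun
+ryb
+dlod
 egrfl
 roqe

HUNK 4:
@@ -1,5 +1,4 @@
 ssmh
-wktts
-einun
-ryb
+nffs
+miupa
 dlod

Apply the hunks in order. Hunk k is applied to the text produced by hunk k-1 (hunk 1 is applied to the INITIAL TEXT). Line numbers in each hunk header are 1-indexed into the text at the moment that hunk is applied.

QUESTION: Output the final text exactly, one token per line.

Answer: ssmh
nffs
miupa
dlod
egrfl
roqe
tdo
aabqz

Derivation:
Hunk 1: at line 6 remove [zqn,mqz] add [tdo] -> 8 lines: ssmh wktts knpw uhw bus iru tdo aabqz
Hunk 2: at line 3 remove [uhw,bus,iru] add [egrfl,roqe] -> 7 lines: ssmh wktts knpw egrfl roqe tdo aabqz
Hunk 3: at line 1 remove [knpw] add [einun,ryb,dlod] -> 9 lines: ssmh wktts einun ryb dlod egrfl roqe tdo aabqz
Hunk 4: at line 1 remove [wktts,einun,ryb] add [nffs,miupa] -> 8 lines: ssmh nffs miupa dlod egrfl roqe tdo aabqz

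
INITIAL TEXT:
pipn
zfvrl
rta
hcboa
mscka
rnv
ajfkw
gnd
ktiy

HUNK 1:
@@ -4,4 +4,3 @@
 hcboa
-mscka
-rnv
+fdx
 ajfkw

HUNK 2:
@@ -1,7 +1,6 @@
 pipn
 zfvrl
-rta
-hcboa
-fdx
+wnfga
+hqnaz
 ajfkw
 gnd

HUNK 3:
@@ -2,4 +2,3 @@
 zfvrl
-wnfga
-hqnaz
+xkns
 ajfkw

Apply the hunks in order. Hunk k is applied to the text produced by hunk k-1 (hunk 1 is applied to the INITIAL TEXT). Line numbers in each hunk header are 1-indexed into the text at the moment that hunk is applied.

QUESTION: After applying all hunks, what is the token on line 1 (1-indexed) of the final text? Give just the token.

Answer: pipn

Derivation:
Hunk 1: at line 4 remove [mscka,rnv] add [fdx] -> 8 lines: pipn zfvrl rta hcboa fdx ajfkw gnd ktiy
Hunk 2: at line 1 remove [rta,hcboa,fdx] add [wnfga,hqnaz] -> 7 lines: pipn zfvrl wnfga hqnaz ajfkw gnd ktiy
Hunk 3: at line 2 remove [wnfga,hqnaz] add [xkns] -> 6 lines: pipn zfvrl xkns ajfkw gnd ktiy
Final line 1: pipn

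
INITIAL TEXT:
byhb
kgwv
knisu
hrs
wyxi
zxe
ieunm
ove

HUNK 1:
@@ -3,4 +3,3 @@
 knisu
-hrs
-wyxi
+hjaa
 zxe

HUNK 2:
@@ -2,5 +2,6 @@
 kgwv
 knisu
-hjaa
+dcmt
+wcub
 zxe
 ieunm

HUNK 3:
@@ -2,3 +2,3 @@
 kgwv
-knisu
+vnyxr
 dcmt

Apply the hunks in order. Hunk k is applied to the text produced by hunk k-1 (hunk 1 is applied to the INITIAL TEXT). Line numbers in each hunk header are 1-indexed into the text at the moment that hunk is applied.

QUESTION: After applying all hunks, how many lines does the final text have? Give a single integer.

Hunk 1: at line 3 remove [hrs,wyxi] add [hjaa] -> 7 lines: byhb kgwv knisu hjaa zxe ieunm ove
Hunk 2: at line 2 remove [hjaa] add [dcmt,wcub] -> 8 lines: byhb kgwv knisu dcmt wcub zxe ieunm ove
Hunk 3: at line 2 remove [knisu] add [vnyxr] -> 8 lines: byhb kgwv vnyxr dcmt wcub zxe ieunm ove
Final line count: 8

Answer: 8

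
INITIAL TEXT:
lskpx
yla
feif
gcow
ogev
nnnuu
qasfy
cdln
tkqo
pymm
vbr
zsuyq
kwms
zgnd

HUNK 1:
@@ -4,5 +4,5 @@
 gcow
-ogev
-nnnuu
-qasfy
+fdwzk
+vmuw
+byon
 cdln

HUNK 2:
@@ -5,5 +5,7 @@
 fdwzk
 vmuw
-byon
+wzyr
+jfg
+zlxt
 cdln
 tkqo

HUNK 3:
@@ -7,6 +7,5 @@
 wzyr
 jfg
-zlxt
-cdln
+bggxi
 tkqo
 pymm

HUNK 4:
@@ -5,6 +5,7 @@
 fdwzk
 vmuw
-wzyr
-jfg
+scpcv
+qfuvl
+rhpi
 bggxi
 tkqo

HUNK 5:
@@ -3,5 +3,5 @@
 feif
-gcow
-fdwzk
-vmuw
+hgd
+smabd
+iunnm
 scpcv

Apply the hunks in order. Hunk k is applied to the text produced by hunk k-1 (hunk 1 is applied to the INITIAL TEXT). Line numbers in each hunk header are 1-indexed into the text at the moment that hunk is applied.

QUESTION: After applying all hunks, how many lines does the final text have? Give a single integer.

Answer: 16

Derivation:
Hunk 1: at line 4 remove [ogev,nnnuu,qasfy] add [fdwzk,vmuw,byon] -> 14 lines: lskpx yla feif gcow fdwzk vmuw byon cdln tkqo pymm vbr zsuyq kwms zgnd
Hunk 2: at line 5 remove [byon] add [wzyr,jfg,zlxt] -> 16 lines: lskpx yla feif gcow fdwzk vmuw wzyr jfg zlxt cdln tkqo pymm vbr zsuyq kwms zgnd
Hunk 3: at line 7 remove [zlxt,cdln] add [bggxi] -> 15 lines: lskpx yla feif gcow fdwzk vmuw wzyr jfg bggxi tkqo pymm vbr zsuyq kwms zgnd
Hunk 4: at line 5 remove [wzyr,jfg] add [scpcv,qfuvl,rhpi] -> 16 lines: lskpx yla feif gcow fdwzk vmuw scpcv qfuvl rhpi bggxi tkqo pymm vbr zsuyq kwms zgnd
Hunk 5: at line 3 remove [gcow,fdwzk,vmuw] add [hgd,smabd,iunnm] -> 16 lines: lskpx yla feif hgd smabd iunnm scpcv qfuvl rhpi bggxi tkqo pymm vbr zsuyq kwms zgnd
Final line count: 16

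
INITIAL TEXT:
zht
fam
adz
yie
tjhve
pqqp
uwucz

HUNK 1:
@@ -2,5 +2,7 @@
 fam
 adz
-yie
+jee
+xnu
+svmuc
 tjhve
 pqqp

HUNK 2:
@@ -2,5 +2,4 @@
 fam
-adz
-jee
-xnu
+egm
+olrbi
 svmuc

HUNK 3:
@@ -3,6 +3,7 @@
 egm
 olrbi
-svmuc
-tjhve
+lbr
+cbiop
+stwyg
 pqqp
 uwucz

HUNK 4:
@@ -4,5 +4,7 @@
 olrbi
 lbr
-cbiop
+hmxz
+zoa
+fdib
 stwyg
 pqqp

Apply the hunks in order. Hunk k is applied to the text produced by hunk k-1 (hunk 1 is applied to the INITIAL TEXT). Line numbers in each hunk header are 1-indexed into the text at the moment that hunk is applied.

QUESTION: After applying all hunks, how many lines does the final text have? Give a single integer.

Hunk 1: at line 2 remove [yie] add [jee,xnu,svmuc] -> 9 lines: zht fam adz jee xnu svmuc tjhve pqqp uwucz
Hunk 2: at line 2 remove [adz,jee,xnu] add [egm,olrbi] -> 8 lines: zht fam egm olrbi svmuc tjhve pqqp uwucz
Hunk 3: at line 3 remove [svmuc,tjhve] add [lbr,cbiop,stwyg] -> 9 lines: zht fam egm olrbi lbr cbiop stwyg pqqp uwucz
Hunk 4: at line 4 remove [cbiop] add [hmxz,zoa,fdib] -> 11 lines: zht fam egm olrbi lbr hmxz zoa fdib stwyg pqqp uwucz
Final line count: 11

Answer: 11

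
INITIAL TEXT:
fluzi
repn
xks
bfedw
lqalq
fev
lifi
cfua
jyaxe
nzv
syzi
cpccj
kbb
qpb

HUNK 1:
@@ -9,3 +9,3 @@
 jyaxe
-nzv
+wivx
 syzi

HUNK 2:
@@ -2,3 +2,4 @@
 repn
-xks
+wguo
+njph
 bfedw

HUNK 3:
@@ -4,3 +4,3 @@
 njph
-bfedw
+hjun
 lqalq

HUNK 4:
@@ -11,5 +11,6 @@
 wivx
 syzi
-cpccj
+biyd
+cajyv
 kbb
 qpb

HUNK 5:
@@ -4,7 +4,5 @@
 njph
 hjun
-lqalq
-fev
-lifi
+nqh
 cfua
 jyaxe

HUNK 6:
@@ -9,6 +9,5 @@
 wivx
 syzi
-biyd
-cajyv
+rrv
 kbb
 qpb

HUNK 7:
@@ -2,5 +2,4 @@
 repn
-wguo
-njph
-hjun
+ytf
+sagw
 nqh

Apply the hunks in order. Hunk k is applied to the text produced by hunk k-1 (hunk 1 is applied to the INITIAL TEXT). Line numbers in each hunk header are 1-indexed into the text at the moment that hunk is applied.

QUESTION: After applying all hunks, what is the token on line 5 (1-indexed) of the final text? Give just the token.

Answer: nqh

Derivation:
Hunk 1: at line 9 remove [nzv] add [wivx] -> 14 lines: fluzi repn xks bfedw lqalq fev lifi cfua jyaxe wivx syzi cpccj kbb qpb
Hunk 2: at line 2 remove [xks] add [wguo,njph] -> 15 lines: fluzi repn wguo njph bfedw lqalq fev lifi cfua jyaxe wivx syzi cpccj kbb qpb
Hunk 3: at line 4 remove [bfedw] add [hjun] -> 15 lines: fluzi repn wguo njph hjun lqalq fev lifi cfua jyaxe wivx syzi cpccj kbb qpb
Hunk 4: at line 11 remove [cpccj] add [biyd,cajyv] -> 16 lines: fluzi repn wguo njph hjun lqalq fev lifi cfua jyaxe wivx syzi biyd cajyv kbb qpb
Hunk 5: at line 4 remove [lqalq,fev,lifi] add [nqh] -> 14 lines: fluzi repn wguo njph hjun nqh cfua jyaxe wivx syzi biyd cajyv kbb qpb
Hunk 6: at line 9 remove [biyd,cajyv] add [rrv] -> 13 lines: fluzi repn wguo njph hjun nqh cfua jyaxe wivx syzi rrv kbb qpb
Hunk 7: at line 2 remove [wguo,njph,hjun] add [ytf,sagw] -> 12 lines: fluzi repn ytf sagw nqh cfua jyaxe wivx syzi rrv kbb qpb
Final line 5: nqh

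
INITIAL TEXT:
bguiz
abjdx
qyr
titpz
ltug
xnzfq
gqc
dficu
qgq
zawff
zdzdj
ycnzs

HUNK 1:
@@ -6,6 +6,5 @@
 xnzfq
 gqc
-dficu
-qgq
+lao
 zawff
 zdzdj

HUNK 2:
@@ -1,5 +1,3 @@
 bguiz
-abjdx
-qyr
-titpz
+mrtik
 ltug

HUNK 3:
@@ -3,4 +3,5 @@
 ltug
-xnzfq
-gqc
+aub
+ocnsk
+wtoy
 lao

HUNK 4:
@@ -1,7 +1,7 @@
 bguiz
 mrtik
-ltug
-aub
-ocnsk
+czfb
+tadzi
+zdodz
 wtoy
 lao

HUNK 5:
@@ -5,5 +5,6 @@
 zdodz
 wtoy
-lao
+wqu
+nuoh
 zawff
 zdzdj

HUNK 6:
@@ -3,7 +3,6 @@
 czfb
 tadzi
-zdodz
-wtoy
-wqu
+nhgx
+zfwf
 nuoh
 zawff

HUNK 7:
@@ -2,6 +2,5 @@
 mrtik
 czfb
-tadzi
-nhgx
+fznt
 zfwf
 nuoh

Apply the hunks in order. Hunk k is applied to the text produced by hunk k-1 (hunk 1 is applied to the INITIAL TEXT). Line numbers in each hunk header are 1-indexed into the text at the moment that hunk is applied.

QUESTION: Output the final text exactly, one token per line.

Answer: bguiz
mrtik
czfb
fznt
zfwf
nuoh
zawff
zdzdj
ycnzs

Derivation:
Hunk 1: at line 6 remove [dficu,qgq] add [lao] -> 11 lines: bguiz abjdx qyr titpz ltug xnzfq gqc lao zawff zdzdj ycnzs
Hunk 2: at line 1 remove [abjdx,qyr,titpz] add [mrtik] -> 9 lines: bguiz mrtik ltug xnzfq gqc lao zawff zdzdj ycnzs
Hunk 3: at line 3 remove [xnzfq,gqc] add [aub,ocnsk,wtoy] -> 10 lines: bguiz mrtik ltug aub ocnsk wtoy lao zawff zdzdj ycnzs
Hunk 4: at line 1 remove [ltug,aub,ocnsk] add [czfb,tadzi,zdodz] -> 10 lines: bguiz mrtik czfb tadzi zdodz wtoy lao zawff zdzdj ycnzs
Hunk 5: at line 5 remove [lao] add [wqu,nuoh] -> 11 lines: bguiz mrtik czfb tadzi zdodz wtoy wqu nuoh zawff zdzdj ycnzs
Hunk 6: at line 3 remove [zdodz,wtoy,wqu] add [nhgx,zfwf] -> 10 lines: bguiz mrtik czfb tadzi nhgx zfwf nuoh zawff zdzdj ycnzs
Hunk 7: at line 2 remove [tadzi,nhgx] add [fznt] -> 9 lines: bguiz mrtik czfb fznt zfwf nuoh zawff zdzdj ycnzs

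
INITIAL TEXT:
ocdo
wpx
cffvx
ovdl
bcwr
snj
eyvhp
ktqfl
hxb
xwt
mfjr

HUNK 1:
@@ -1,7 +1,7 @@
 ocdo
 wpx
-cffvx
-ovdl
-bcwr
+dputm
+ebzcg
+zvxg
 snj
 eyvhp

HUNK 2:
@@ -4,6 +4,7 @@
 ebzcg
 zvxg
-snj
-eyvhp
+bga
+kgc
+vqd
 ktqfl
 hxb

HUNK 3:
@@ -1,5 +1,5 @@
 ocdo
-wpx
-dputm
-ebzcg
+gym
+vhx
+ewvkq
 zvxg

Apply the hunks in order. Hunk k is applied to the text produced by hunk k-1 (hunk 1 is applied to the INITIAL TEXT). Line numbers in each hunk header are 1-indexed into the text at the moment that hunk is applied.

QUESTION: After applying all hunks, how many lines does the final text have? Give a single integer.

Hunk 1: at line 1 remove [cffvx,ovdl,bcwr] add [dputm,ebzcg,zvxg] -> 11 lines: ocdo wpx dputm ebzcg zvxg snj eyvhp ktqfl hxb xwt mfjr
Hunk 2: at line 4 remove [snj,eyvhp] add [bga,kgc,vqd] -> 12 lines: ocdo wpx dputm ebzcg zvxg bga kgc vqd ktqfl hxb xwt mfjr
Hunk 3: at line 1 remove [wpx,dputm,ebzcg] add [gym,vhx,ewvkq] -> 12 lines: ocdo gym vhx ewvkq zvxg bga kgc vqd ktqfl hxb xwt mfjr
Final line count: 12

Answer: 12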